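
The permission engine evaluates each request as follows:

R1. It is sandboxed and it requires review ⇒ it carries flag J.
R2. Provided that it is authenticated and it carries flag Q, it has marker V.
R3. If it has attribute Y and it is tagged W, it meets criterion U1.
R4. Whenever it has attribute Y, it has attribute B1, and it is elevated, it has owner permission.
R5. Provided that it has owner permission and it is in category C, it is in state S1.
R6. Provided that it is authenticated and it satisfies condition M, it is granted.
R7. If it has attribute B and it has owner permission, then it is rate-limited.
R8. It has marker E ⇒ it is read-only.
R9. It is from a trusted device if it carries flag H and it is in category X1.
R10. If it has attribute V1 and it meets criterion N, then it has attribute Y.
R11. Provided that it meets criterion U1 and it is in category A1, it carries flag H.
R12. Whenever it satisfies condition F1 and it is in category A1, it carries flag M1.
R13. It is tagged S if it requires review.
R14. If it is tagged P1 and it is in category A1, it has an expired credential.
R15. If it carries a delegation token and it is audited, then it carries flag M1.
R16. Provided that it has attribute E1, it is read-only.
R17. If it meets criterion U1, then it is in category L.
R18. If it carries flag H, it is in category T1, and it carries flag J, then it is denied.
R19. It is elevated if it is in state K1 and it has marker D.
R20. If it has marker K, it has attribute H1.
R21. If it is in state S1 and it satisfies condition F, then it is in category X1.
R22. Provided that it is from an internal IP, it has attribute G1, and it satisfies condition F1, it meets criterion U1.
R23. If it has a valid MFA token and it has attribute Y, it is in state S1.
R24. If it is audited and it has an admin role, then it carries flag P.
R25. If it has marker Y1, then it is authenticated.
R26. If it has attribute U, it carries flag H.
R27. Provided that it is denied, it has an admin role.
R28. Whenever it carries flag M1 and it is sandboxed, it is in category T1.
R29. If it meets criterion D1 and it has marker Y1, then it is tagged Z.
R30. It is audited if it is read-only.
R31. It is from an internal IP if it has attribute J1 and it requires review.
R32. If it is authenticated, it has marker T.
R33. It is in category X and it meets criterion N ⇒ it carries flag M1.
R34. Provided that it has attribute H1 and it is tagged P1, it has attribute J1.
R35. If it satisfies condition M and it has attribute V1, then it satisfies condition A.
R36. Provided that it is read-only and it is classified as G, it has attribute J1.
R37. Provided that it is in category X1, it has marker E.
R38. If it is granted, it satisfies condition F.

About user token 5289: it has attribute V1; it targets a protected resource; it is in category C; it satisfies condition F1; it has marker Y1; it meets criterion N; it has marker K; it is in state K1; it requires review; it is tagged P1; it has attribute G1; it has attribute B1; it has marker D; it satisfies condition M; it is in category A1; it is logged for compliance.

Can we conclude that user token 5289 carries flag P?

Forward chaining from the given facts derives: has attribute Y, carries flag M1, is tagged S, has an expired credential, is elevated, has attribute H1, is authenticated, has marker T, has attribute J1, satisfies condition A, has owner permission, is in state S1, is granted, is from an internal IP, satisfies condition F, is in category X1, meets criterion U1, has marker E, is read-only, carries flag H, is in category L, is audited, is from a trusted device.
The only rule concluding "it carries flag P" is R24, which needs "it has an admin role"; that is never established.

No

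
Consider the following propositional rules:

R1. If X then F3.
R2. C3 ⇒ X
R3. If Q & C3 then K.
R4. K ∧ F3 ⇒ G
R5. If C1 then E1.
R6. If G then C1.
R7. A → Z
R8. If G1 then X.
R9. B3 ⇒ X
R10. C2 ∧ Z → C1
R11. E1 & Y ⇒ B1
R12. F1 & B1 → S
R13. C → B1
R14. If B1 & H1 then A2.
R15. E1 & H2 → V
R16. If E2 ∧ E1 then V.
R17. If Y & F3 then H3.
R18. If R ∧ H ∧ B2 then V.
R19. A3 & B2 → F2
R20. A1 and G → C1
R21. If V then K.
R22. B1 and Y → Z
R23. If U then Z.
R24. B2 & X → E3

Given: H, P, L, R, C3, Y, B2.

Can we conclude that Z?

Yes

X  (by R2: C3)
V  (by R18: R, H, B2)
K  (by R21: V)
F3  (by R1: X)
G  (by R4: K, F3)
C1  (by R6: G)
E1  (by R5: C1)
B1  (by R11: E1, Y)
Z  (by R22: B1, Y)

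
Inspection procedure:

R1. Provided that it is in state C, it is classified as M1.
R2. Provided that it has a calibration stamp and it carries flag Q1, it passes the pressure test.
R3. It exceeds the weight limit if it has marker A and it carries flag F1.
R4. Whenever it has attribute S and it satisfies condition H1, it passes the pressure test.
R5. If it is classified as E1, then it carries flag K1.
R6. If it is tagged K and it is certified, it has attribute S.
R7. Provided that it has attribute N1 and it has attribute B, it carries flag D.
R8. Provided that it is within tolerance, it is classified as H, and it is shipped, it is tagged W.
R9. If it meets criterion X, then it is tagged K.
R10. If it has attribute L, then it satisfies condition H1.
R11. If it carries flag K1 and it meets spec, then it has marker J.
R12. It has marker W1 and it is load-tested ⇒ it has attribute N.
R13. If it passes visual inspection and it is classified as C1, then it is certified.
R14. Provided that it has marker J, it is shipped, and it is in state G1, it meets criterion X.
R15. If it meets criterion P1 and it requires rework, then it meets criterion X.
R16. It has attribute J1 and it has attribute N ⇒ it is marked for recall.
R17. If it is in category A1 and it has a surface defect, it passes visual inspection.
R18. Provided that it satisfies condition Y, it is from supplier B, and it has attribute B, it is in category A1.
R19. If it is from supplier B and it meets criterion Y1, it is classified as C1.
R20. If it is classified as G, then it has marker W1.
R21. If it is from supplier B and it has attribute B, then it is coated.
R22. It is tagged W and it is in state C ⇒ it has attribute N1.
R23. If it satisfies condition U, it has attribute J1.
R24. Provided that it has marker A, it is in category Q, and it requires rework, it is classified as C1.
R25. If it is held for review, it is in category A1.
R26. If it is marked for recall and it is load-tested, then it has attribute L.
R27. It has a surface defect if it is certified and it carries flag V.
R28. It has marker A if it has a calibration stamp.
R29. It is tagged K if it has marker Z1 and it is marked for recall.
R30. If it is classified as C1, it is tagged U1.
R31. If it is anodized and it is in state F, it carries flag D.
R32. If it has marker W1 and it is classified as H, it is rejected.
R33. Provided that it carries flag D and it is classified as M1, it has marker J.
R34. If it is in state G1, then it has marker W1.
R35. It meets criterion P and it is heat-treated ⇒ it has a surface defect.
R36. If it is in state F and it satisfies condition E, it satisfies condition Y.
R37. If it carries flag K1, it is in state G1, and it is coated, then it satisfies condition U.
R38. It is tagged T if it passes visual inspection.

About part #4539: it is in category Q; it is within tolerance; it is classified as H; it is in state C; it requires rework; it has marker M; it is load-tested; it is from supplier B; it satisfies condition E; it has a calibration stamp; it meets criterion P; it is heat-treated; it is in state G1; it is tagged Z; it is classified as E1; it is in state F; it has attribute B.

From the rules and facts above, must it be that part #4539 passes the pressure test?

No

Forward chaining from the given facts derives: is classified as M1, carries flag K1, is coated, has marker A, has marker W1, has a surface defect, satisfies condition Y, satisfies condition U, has attribute N, is in category A1, has attribute J1, is classified as C1, is tagged U1, is rejected, is marked for recall, passes visual inspection, has attribute L, is tagged T, satisfies condition H1, is certified.
Rules concluding "it passes the pressure test": R2 needs "it carries flag Q1"; R4 needs "it has attribute S" — none of these are established.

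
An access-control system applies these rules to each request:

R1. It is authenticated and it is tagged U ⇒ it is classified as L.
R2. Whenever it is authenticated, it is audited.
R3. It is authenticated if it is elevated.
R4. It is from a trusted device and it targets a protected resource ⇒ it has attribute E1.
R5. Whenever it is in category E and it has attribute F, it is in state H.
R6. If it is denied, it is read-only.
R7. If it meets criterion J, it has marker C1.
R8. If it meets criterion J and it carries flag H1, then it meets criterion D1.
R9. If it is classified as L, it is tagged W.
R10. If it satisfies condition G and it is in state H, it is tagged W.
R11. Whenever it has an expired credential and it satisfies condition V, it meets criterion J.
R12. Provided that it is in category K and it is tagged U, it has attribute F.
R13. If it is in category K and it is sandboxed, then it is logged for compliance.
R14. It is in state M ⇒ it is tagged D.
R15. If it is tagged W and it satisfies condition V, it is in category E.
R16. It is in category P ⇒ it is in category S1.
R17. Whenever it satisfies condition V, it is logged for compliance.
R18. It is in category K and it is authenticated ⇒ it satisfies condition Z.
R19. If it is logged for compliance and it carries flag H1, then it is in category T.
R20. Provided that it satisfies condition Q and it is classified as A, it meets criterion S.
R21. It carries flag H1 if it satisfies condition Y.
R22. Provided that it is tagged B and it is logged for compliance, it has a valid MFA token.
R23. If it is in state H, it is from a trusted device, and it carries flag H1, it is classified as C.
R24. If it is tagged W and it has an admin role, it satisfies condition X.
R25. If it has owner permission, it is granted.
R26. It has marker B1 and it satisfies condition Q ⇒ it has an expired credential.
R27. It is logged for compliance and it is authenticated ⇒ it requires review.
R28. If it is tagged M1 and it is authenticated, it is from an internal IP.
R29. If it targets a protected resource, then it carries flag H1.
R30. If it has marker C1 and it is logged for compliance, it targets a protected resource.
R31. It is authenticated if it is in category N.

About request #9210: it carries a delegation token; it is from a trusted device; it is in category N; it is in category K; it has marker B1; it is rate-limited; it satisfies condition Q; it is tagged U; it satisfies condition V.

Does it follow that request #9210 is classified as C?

Yes

By R12 (it is in category K, it is tagged U): it has attribute F.
By R17 (it satisfies condition V): it is logged for compliance.
By R26 (it has marker B1, it satisfies condition Q): it has an expired credential.
By R31 (it is in category N): it is authenticated.
By R1 (it is authenticated, it is tagged U): it is classified as L.
By R9 (it is classified as L): it is tagged W.
By R11 (it has an expired credential, it satisfies condition V): it meets criterion J.
By R15 (it is tagged W, it satisfies condition V): it is in category E.
By R5 (it is in category E, it has attribute F): it is in state H.
By R7 (it meets criterion J): it has marker C1.
By R30 (it has marker C1, it is logged for compliance): it targets a protected resource.
By R29 (it targets a protected resource): it carries flag H1.
By R23 (it is in state H, it is from a trusted device, it carries flag H1): it is classified as C.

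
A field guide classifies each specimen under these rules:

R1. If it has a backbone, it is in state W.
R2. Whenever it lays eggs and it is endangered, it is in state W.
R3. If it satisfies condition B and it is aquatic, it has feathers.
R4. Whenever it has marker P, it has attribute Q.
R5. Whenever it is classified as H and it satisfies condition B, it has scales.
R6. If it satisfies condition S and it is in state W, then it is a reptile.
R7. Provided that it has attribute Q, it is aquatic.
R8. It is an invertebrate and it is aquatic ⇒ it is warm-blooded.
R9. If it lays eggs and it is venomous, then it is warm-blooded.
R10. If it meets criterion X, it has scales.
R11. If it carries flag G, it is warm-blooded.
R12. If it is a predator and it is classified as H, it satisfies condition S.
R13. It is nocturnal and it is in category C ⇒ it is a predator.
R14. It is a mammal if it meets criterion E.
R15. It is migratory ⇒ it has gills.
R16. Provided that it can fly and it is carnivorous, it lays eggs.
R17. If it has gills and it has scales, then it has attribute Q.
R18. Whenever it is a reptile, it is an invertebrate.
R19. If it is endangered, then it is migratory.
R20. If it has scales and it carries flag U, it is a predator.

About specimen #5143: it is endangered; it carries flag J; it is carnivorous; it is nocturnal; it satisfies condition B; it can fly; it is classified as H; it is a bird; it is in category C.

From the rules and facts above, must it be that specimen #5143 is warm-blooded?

By R5 (it is classified as H, it satisfies condition B): it has scales.
By R13 (it is nocturnal, it is in category C): it is a predator.
By R16 (it can fly, it is carnivorous): it lays eggs.
By R19 (it is endangered): it is migratory.
By R2 (it lays eggs, it is endangered): it is in state W.
By R12 (it is a predator, it is classified as H): it satisfies condition S.
By R15 (it is migratory): it has gills.
By R17 (it has gills, it has scales): it has attribute Q.
By R6 (it satisfies condition S, it is in state W): it is a reptile.
By R7 (it has attribute Q): it is aquatic.
By R18 (it is a reptile): it is an invertebrate.
By R8 (it is an invertebrate, it is aquatic): it is warm-blooded.

Yes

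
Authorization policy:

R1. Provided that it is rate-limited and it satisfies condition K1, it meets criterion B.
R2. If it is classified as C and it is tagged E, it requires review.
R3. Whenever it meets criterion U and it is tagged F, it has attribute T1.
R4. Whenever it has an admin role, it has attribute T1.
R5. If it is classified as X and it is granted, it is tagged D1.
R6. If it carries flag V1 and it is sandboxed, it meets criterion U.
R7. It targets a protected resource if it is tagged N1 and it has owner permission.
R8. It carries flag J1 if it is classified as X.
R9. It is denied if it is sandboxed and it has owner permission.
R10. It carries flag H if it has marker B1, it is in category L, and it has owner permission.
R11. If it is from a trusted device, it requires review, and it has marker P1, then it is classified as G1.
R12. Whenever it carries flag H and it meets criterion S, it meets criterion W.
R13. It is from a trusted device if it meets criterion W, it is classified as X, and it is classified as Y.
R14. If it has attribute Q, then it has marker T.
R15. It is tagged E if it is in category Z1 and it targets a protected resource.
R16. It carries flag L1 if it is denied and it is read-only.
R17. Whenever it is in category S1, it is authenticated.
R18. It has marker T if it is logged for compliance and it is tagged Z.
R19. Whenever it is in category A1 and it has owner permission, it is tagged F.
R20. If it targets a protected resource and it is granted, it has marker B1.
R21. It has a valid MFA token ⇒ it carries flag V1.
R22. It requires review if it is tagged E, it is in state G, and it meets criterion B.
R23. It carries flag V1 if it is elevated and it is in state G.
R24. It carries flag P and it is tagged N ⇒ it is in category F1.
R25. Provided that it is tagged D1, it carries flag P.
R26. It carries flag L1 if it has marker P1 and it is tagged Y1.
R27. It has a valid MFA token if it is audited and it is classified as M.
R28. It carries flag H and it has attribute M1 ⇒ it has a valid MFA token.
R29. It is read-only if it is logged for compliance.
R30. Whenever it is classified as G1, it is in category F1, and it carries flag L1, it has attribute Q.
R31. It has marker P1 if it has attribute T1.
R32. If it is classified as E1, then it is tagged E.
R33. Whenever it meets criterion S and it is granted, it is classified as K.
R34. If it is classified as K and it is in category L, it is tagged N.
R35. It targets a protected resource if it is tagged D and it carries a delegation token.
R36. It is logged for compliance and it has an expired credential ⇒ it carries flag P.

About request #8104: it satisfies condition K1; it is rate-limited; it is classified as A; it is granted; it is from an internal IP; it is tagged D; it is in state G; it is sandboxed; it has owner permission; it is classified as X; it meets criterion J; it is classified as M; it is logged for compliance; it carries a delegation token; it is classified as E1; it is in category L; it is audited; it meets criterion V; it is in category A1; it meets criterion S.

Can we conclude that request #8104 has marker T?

No

Forward chaining from the given facts derives: meets criterion B, is tagged D1, carries flag J1, is denied, is tagged F, carries flag P, has a valid MFA token, is read-only, is tagged E, is classified as K, is tagged N, targets a protected resource, carries flag L1, has marker B1, carries flag V1, requires review, is in category F1, meets criterion U, carries flag H, meets criterion W, has attribute T1, has marker P1.
Rules concluding "it has marker T": R14 needs "it has attribute Q"; R18 needs "it is tagged Z" — none of these are established.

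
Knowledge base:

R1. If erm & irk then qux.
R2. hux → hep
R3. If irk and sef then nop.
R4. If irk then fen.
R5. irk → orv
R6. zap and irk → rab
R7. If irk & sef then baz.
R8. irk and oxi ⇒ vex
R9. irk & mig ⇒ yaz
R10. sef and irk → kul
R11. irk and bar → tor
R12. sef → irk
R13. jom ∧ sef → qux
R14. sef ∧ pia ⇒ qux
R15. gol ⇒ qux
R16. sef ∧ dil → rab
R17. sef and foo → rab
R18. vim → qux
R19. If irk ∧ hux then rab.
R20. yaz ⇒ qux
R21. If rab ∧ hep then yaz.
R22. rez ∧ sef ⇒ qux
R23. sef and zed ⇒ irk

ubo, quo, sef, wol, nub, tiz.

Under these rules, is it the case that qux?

Forward chaining from the given facts derives: irk, nop, fen, orv, baz, kul.
Rules concluding qux: R1 needs erm; R13 needs jom; R14 needs pia; R15 needs gol; R18 needs vim; R20 needs yaz; R22 needs rez — none of these are established.

No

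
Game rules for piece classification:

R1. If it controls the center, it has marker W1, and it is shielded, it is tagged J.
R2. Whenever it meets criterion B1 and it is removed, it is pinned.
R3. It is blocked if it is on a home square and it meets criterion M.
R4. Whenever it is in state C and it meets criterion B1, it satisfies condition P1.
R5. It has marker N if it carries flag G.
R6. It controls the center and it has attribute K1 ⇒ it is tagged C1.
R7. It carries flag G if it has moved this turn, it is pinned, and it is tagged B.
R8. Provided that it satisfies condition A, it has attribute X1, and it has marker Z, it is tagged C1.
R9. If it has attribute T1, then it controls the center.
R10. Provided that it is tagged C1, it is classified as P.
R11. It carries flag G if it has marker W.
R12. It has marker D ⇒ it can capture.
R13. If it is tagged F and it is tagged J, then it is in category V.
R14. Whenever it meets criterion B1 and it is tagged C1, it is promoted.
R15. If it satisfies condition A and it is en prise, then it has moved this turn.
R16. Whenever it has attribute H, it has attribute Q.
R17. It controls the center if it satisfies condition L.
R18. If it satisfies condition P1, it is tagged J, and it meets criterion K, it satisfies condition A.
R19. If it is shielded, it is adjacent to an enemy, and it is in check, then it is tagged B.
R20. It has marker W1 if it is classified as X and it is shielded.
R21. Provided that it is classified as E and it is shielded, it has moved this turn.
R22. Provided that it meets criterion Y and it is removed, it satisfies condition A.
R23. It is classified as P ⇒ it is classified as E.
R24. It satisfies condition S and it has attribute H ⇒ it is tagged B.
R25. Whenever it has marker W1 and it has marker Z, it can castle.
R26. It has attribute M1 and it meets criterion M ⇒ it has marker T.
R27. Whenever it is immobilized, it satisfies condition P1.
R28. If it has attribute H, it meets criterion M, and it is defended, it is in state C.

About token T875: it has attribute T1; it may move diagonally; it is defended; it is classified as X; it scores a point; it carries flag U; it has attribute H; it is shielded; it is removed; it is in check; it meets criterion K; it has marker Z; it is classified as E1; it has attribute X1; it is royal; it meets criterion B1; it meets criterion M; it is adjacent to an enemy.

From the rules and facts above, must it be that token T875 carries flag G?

By R2 (it meets criterion B1, it is removed): it is pinned.
By R9 (it has attribute T1): it controls the center.
By R19 (it is shielded, it is adjacent to an enemy, it is in check): it is tagged B.
By R20 (it is classified as X, it is shielded): it has marker W1.
By R28 (it has attribute H, it meets criterion M, it is defended): it is in state C.
By R1 (it controls the center, it has marker W1, it is shielded): it is tagged J.
By R4 (it is in state C, it meets criterion B1): it satisfies condition P1.
By R18 (it satisfies condition P1, it is tagged J, it meets criterion K): it satisfies condition A.
By R8 (it satisfies condition A, it has attribute X1, it has marker Z): it is tagged C1.
By R10 (it is tagged C1): it is classified as P.
By R23 (it is classified as P): it is classified as E.
By R21 (it is classified as E, it is shielded): it has moved this turn.
By R7 (it has moved this turn, it is pinned, it is tagged B): it carries flag G.

Yes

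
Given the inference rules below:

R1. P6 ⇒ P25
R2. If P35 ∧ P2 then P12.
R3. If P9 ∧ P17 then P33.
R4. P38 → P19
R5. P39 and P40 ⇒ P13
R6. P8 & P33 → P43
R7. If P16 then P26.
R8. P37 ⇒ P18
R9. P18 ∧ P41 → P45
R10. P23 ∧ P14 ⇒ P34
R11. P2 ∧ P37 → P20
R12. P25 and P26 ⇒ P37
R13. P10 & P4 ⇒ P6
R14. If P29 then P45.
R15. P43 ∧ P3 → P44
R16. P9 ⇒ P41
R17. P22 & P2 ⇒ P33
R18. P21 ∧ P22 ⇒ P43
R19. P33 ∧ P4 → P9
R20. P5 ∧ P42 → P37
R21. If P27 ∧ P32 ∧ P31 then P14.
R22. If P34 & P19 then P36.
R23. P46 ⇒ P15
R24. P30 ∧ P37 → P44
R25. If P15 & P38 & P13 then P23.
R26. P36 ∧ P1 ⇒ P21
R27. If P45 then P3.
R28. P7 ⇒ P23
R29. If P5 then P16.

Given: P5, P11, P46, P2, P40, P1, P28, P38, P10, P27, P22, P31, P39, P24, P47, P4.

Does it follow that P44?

Forward chaining from the given facts derives: P19, P13, P6, P33, P9, P15, P23, P16, P25, P26, P37, P41, P18, P45, P20, P3.
Rules concluding P44: R15 needs P43; R24 needs P30 — none of these are established.

No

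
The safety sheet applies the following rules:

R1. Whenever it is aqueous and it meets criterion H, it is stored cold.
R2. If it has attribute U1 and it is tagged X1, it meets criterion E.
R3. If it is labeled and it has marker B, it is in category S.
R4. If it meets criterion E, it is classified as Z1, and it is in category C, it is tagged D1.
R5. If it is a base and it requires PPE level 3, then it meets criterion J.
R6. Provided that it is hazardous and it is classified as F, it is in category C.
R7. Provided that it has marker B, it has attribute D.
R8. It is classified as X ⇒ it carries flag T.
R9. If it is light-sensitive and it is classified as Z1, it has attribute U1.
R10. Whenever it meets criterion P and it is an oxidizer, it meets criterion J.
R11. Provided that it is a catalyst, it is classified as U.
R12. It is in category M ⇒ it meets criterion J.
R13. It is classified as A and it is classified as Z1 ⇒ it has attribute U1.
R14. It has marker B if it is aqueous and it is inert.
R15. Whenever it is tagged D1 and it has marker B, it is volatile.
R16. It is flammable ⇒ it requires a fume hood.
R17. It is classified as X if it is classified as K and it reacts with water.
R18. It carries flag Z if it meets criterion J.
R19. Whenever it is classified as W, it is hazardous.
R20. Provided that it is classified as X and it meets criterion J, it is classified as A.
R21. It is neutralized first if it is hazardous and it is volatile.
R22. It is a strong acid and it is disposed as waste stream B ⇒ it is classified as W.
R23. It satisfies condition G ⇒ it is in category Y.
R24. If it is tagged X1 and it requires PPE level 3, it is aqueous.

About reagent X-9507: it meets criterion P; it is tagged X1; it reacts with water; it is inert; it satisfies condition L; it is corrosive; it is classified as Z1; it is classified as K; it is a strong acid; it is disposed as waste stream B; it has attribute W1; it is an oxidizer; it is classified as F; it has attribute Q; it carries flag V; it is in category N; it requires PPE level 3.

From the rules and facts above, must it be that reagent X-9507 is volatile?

Yes

By R10 (it meets criterion P, it is an oxidizer): it meets criterion J.
By R17 (it is classified as K, it reacts with water): it is classified as X.
By R20 (it is classified as X, it meets criterion J): it is classified as A.
By R22 (it is a strong acid, it is disposed as waste stream B): it is classified as W.
By R24 (it is tagged X1, it requires PPE level 3): it is aqueous.
By R13 (it is classified as A, it is classified as Z1): it has attribute U1.
By R14 (it is aqueous, it is inert): it has marker B.
By R19 (it is classified as W): it is hazardous.
By R2 (it has attribute U1, it is tagged X1): it meets criterion E.
By R6 (it is hazardous, it is classified as F): it is in category C.
By R4 (it meets criterion E, it is classified as Z1, it is in category C): it is tagged D1.
By R15 (it is tagged D1, it has marker B): it is volatile.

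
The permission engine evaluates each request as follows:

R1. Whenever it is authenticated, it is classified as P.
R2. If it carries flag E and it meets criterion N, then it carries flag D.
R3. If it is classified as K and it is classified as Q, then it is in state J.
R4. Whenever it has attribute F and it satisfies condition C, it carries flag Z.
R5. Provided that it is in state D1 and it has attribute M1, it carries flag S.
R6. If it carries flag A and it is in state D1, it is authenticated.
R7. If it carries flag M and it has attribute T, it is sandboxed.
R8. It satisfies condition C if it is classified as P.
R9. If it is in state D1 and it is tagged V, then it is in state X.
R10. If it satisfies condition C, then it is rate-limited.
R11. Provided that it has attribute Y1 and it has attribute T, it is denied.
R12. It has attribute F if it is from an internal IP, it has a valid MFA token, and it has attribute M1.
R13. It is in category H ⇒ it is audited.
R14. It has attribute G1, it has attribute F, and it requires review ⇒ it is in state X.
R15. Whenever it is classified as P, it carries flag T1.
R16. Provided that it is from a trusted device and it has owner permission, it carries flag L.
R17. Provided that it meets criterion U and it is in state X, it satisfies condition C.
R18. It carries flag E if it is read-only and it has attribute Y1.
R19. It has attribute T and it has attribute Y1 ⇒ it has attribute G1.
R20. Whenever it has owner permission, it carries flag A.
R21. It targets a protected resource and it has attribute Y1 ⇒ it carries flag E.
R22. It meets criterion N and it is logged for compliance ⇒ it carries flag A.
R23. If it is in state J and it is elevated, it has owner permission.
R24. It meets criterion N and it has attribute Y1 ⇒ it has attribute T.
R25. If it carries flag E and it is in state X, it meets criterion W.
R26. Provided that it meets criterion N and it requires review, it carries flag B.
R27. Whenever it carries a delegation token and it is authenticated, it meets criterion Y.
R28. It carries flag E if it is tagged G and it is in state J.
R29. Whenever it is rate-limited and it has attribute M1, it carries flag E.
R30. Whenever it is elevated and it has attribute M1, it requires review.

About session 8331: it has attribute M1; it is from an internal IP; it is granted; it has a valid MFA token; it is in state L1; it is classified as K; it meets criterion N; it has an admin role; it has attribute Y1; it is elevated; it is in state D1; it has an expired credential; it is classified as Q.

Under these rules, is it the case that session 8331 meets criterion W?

Yes

By R3 (it is classified as K, it is classified as Q): it is in state J.
By R12 (it is from an internal IP, it has a valid MFA token, it has attribute M1): it has attribute F.
By R23 (it is in state J, it is elevated): it has owner permission.
By R24 (it meets criterion N, it has attribute Y1): it has attribute T.
By R30 (it is elevated, it has attribute M1): it requires review.
By R19 (it has attribute T, it has attribute Y1): it has attribute G1.
By R20 (it has owner permission): it carries flag A.
By R6 (it carries flag A, it is in state D1): it is authenticated.
By R14 (it has attribute G1, it has attribute F, it requires review): it is in state X.
By R1 (it is authenticated): it is classified as P.
By R8 (it is classified as P): it satisfies condition C.
By R10 (it satisfies condition C): it is rate-limited.
By R29 (it is rate-limited, it has attribute M1): it carries flag E.
By R25 (it carries flag E, it is in state X): it meets criterion W.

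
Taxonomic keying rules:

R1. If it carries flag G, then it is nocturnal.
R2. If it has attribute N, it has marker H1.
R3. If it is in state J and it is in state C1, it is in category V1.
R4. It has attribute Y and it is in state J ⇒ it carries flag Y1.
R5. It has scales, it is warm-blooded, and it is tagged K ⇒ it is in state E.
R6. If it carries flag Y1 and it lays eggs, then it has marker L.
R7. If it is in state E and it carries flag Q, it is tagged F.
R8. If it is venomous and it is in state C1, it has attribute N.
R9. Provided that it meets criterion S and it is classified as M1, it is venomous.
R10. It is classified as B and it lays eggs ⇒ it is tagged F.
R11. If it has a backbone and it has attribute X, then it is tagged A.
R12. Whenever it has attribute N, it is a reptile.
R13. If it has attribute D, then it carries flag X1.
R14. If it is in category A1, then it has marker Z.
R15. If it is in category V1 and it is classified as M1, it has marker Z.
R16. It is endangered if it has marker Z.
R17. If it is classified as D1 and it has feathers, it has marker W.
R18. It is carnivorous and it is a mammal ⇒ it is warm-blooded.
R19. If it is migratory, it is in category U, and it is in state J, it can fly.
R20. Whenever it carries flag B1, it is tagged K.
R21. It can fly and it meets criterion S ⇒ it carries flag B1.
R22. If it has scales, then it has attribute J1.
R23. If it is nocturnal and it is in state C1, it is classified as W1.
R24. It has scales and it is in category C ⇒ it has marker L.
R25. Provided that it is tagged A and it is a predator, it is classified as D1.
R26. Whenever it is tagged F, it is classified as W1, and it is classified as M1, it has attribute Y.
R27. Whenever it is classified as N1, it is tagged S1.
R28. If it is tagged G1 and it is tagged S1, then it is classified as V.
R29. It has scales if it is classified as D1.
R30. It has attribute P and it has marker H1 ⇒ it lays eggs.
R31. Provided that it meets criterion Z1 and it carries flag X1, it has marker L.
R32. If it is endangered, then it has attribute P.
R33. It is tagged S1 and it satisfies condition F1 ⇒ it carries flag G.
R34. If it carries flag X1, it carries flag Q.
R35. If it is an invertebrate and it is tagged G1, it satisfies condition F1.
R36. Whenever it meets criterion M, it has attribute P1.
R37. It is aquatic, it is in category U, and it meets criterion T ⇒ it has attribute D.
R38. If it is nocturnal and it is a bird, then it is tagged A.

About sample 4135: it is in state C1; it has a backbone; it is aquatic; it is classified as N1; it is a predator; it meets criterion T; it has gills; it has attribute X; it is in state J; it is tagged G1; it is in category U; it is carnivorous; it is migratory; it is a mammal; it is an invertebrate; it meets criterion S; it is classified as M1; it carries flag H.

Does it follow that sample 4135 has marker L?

By R3 (it is in state J, it is in state C1): it is in category V1.
By R9 (it meets criterion S, it is classified as M1): it is venomous.
By R11 (it has a backbone, it has attribute X): it is tagged A.
By R15 (it is in category V1, it is classified as M1): it has marker Z.
By R16 (it has marker Z): it is endangered.
By R18 (it is carnivorous, it is a mammal): it is warm-blooded.
By R19 (it is migratory, it is in category U, it is in state J): it can fly.
By R21 (it can fly, it meets criterion S): it carries flag B1.
By R25 (it is tagged A, it is a predator): it is classified as D1.
By R27 (it is classified as N1): it is tagged S1.
By R29 (it is classified as D1): it has scales.
By R32 (it is endangered): it has attribute P.
By R35 (it is an invertebrate, it is tagged G1): it satisfies condition F1.
By R37 (it is aquatic, it is in category U, it meets criterion T): it has attribute D.
By R8 (it is venomous, it is in state C1): it has attribute N.
By R13 (it has attribute D): it carries flag X1.
By R20 (it carries flag B1): it is tagged K.
By R33 (it is tagged S1, it satisfies condition F1): it carries flag G.
By R34 (it carries flag X1): it carries flag Q.
By R1 (it carries flag G): it is nocturnal.
By R2 (it has attribute N): it has marker H1.
By R5 (it has scales, it is warm-blooded, it is tagged K): it is in state E.
By R7 (it is in state E, it carries flag Q): it is tagged F.
By R23 (it is nocturnal, it is in state C1): it is classified as W1.
By R26 (it is tagged F, it is classified as W1, it is classified as M1): it has attribute Y.
By R30 (it has attribute P, it has marker H1): it lays eggs.
By R4 (it has attribute Y, it is in state J): it carries flag Y1.
By R6 (it carries flag Y1, it lays eggs): it has marker L.

Yes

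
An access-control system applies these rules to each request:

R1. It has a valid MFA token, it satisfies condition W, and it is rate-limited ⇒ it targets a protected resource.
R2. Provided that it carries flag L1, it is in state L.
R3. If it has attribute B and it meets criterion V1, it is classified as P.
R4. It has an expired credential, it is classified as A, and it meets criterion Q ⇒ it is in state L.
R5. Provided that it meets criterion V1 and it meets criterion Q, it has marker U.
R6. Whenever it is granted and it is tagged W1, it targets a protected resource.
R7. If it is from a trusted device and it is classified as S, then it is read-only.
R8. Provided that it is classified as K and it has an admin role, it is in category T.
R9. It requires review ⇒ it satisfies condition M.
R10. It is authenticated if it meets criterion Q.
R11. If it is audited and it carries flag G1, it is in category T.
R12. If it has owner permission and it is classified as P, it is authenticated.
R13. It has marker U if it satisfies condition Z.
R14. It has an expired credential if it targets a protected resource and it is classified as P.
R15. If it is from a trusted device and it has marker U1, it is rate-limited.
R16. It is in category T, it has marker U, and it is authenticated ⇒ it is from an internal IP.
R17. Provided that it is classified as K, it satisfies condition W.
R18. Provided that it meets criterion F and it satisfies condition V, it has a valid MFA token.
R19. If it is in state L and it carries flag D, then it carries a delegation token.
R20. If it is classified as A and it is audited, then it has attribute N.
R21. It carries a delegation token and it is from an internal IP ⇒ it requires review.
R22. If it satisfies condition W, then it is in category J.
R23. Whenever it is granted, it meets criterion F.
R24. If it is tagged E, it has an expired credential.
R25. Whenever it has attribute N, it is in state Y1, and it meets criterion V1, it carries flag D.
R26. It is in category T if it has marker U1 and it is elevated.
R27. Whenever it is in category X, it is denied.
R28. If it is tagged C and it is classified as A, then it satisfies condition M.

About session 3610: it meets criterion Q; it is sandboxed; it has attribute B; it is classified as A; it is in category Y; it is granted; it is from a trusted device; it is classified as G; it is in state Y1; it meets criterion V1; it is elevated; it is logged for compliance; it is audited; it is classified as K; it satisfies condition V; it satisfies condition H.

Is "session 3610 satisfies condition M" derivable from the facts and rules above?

Forward chaining from the given facts derives: is classified as P, has marker U, is authenticated, satisfies condition W, has attribute N, is in category J, meets criterion F, carries flag D, has a valid MFA token.
Rules concluding "it satisfies condition M": R9 needs "it requires review"; R28 needs "it is tagged C" — none of these are established.

No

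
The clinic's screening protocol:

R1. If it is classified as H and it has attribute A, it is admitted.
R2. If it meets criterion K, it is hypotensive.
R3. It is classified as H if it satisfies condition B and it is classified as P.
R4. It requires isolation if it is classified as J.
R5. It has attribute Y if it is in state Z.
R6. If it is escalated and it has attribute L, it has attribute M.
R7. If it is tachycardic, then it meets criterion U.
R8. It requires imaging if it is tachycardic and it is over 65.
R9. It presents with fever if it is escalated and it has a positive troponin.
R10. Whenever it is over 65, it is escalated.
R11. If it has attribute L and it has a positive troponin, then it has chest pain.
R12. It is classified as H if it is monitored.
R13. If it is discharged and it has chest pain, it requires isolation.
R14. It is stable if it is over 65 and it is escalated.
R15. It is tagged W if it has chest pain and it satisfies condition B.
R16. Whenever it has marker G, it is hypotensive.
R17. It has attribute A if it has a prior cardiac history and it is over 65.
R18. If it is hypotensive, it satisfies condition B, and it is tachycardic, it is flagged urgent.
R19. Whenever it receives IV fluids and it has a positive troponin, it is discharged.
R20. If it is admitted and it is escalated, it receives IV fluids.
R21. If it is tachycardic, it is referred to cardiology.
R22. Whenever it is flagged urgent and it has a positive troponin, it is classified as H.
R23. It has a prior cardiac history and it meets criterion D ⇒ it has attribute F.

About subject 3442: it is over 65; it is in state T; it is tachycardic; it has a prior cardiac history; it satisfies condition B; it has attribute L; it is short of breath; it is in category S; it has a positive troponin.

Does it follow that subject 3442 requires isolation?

Forward chaining from the given facts derives: meets criterion U, requires imaging, is escalated, has chest pain, is stable, is tagged W, has attribute A, is referred to cardiology, has attribute M, presents with fever.
Rules concluding "it requires isolation": R4 needs "it is classified as J"; R13 needs "it is discharged" — none of these are established.

No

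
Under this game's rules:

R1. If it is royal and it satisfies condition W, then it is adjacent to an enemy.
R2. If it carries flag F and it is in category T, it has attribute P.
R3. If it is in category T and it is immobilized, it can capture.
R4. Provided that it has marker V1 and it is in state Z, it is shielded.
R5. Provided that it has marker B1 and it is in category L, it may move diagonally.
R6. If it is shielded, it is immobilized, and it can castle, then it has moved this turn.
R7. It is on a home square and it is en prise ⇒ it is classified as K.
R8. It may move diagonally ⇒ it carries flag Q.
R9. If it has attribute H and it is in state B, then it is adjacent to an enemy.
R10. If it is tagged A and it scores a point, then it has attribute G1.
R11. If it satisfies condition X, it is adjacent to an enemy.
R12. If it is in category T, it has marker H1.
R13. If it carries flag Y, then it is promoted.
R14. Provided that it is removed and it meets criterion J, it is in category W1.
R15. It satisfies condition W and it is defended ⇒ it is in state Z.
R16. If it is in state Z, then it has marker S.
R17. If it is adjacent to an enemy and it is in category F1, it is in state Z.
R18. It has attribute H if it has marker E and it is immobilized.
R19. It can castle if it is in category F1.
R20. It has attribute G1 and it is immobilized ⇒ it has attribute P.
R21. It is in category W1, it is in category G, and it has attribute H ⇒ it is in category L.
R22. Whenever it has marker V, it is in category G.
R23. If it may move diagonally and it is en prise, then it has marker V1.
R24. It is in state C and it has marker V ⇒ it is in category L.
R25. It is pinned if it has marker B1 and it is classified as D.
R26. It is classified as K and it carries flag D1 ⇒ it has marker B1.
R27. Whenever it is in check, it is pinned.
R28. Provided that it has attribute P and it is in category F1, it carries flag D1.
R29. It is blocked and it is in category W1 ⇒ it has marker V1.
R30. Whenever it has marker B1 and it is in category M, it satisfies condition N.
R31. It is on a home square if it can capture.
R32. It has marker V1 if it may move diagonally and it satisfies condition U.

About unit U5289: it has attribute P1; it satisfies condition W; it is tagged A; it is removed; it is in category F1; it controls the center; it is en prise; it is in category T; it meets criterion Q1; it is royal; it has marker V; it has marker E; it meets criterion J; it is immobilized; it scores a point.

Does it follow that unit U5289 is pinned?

No

Forward chaining from the given facts derives: is adjacent to an enemy, can capture, has attribute G1, has marker H1, is in category W1, is in state Z, has attribute H, can castle, has attribute P, is in category G, carries flag D1, is on a home square, is classified as K, has marker S, is in category L, has marker B1, may move diagonally, carries flag Q, has marker V1, is shielded, has moved this turn.
Rules concluding "it is pinned": R25 needs "it is classified as D"; R27 needs "it is in check" — none of these are established.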